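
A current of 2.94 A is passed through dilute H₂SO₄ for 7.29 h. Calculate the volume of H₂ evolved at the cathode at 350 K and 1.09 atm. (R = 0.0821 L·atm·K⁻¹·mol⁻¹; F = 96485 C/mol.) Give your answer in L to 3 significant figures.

Charge passed = 2.94 × 26244 = 77160 C
Moles of electrons = 77160 / 96485 = 0.7997 mol
2H⁺ + 2e⁻ → H₂, so n(H₂) = 0.7997 / 2 = 0.3999 mol
V = nRT/P = 0.3999 × 0.0821 × 350 / 1.09 = 10.54 L

10.5 L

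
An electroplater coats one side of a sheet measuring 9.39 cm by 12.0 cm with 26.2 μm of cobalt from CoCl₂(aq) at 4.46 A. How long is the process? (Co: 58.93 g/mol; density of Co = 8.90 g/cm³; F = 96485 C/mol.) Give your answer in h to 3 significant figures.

Plated area = 9.39 × 12.0 = 112.7 cm²
Volume = 112.7 × 26.2×10⁻⁴ cm = 0.2953 cm³
m(Co) = 0.2953 × 8.90 = 2.628 g
n(Co) = 2.628 / 58.93 = 0.04460 mol; n(e⁻) = 2 × 0.04460 = 0.08920 mol
Q = 0.08920 × 96485 = 8606 C
t = 8606 / 4.46 = 1930 s = 0.536 h

0.536 h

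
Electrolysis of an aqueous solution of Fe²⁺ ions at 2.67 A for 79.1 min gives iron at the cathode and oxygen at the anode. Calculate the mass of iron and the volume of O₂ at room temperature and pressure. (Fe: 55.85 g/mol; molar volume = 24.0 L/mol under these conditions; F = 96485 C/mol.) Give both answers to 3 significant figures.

Q = 2.67 × 4746 = 12670 C; n(e⁻) = 12670 / 96485 = 0.1313 mol
Cathode: Fe²⁺ + 2e⁻ → Fe → n(Fe) = 0.1313/2 = 0.06565 mol → 3.67 g
Anode: 2H₂O → O₂ + 4H⁺ + 4e⁻ → n(O₂) = 0.1313/4 = 0.03283 mol → 0.788 L

3.67 g Fe; 0.788 L O₂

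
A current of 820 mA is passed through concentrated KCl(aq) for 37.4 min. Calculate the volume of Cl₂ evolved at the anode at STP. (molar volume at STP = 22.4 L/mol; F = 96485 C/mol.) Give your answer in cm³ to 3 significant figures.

214 cm³

Q = It = 0.820 × 2244 = 1840 C
n(e⁻) = Q/F = 1840/96485 = 0.01907 mol
2Cl⁻ → Cl₂ + 2e⁻, so n(Cl₂) = 0.01907 / 2 = 0.009535 mol
V = 0.009535 × 22.4 = 0.2136 L
= 214 cm³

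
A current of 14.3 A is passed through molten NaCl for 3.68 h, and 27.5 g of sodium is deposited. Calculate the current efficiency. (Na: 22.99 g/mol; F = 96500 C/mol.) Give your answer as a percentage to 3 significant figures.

60.9%

Q = 14.3 × 13248 = 1.894×10^5 C
n(e⁻) = 1.894×10^5 / 96500 = 1.963 mol
Na⁺ + e⁻ → Na, so theoretical n(Na) = 1.963 mol → 45.13 g
Efficiency = 27.5 / 45.13 = 0.6094 = 60.9%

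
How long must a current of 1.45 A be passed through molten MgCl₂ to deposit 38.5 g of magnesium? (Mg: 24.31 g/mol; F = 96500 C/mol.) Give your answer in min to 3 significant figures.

n(Mg) = 38.5 / 24.31 = 1.584 mol
Mg²⁺ + 2e⁻ → Mg, so n(e⁻) = 2 × 1.584 = 3.168 mol
Q = 3.168 × 96500 = 3.057×10^5 C
t = Q / I = 3.057×10^5 / 1.45 = 2.108×10^5 s = 3510 min

3510 min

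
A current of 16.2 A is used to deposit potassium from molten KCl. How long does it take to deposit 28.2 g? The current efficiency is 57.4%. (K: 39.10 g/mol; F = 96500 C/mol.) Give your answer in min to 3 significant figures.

n(K) = 28.2 / 39.10 = 0.7212 mol
K⁺ + e⁻ → K, so n(e⁻) = 0.7212 mol
Q = 0.7212 × 96500 / 0.574 = 1.212×10^5 C
t = Q / I = 1.212×10^5 / 16.2 = 7481 s = 125 min

125 min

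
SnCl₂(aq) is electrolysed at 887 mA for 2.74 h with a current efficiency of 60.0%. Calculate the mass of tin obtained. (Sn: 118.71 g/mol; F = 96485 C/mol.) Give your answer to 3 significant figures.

Q = 0.887 × 9864 = 8749 C
n(e⁻) = 8749 / 96485 = 0.09068 mol
Sn²⁺ + 2e⁻ → Sn, so theoretical m(Sn) = 0.04534 × 118.71 = 5.382 g
Actual mass = 60.0% × 5.382 = 3.23 g

3.23 g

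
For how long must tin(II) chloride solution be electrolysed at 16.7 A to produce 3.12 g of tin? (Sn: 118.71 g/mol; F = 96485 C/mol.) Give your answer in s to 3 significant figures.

n(Sn) = 3.12 / 118.71 = 0.02628 mol
Sn²⁺ + 2e⁻ → Sn, so n(e⁻) = 2 × 0.02628 = 0.05256 mol
Q = 0.05256 × 96485 = 5071 C
t = Q / I = 5071 / 16.7 = 303.7 s

304 s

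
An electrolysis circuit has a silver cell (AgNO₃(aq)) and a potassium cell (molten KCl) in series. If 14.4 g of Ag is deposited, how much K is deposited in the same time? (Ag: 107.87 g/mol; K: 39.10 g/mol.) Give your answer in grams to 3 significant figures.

5.22 g

n(Ag) = 14.4 / 107.87 = 0.1335 mol
Ag⁺ + e⁻ → Ag, so n(e⁻) = 0.1335 mol
Same current for the same time ⇒ same n(e⁻) = 0.1335 mol in both cells.
K⁺ + e⁻ → K, so n(K) = 0.1335 mol
m(K) = 0.1335 × 39.10 = 5.22 g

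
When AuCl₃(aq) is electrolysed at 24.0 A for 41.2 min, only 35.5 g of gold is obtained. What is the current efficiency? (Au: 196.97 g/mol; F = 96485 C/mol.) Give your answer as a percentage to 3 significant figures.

Q = 24.0 × 2472 = 59330 C
n(e⁻) = 59330 / 96485 = 0.6149 mol
Au³⁺ + 3e⁻ → Au, so theoretical n(Au) = 0.2050 mol → 40.38 g
Efficiency = 35.5 / 40.38 = 0.8791 = 87.9%

87.9%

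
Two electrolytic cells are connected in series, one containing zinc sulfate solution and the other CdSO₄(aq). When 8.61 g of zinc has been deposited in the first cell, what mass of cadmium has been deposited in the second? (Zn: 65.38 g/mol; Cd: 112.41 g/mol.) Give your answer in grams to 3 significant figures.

14.8 g

n(Zn) = 8.61 / 65.38 = 0.1317 mol
Zn²⁺ + 2e⁻ → Zn, so n(e⁻) = 2 × 0.1317 = 0.2634 mol
Same current for the same time ⇒ same n(e⁻) = 0.2634 mol in both cells.
Cd²⁺ + 2e⁻ → Cd, so n(Cd) = 0.2634 / 2 = 0.1317 mol
m(Cd) = 0.1317 × 112.41 = 14.8 g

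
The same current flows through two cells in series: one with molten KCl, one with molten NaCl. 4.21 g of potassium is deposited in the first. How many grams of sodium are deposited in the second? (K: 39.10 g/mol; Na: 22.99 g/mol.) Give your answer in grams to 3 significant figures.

2.48 g

n(K) = 4.21 / 39.10 = 0.1077 mol
K⁺ + e⁻ → K, so n(e⁻) = 0.1077 mol
The cells are in series, so the same charge (and hence the same n(e⁻) = 0.1077 mol) passes through both.
Na⁺ + e⁻ → Na, so n(Na) = 0.1077 mol
m(Na) = 0.1077 × 22.99 = 2.48 g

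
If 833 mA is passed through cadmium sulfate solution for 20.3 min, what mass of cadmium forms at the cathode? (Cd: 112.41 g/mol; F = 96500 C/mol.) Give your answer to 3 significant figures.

Charge passed = 0.833 × 1218 = 1015 C
Moles of electrons = 1015 / 96500 = 0.01052 mol
Cd²⁺ + 2e⁻ → Cd, so n(Cd) = 0.01052 / 2 = 0.005260 mol
m = 0.005260 × 112.41 = 0.591 g

0.591 g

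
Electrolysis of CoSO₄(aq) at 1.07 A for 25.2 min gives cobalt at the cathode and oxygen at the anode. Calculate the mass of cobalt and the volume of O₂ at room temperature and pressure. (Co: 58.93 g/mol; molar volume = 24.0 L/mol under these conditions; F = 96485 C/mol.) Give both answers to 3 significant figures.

0.494 g Co; 0.101 L O₂

Q = 1.07 × 1512 = 1618 C; n(e⁻) = 1618 / 96485 = 0.01677 mol
Cathode: Co²⁺ + 2e⁻ → Co → n(Co) = 0.01677/2 = 0.008385 mol → 0.494 g
Anode: 2H₂O → O₂ + 4H⁺ + 4e⁻ → n(O₂) = 0.01677/4 = 0.004193 mol → 0.101 L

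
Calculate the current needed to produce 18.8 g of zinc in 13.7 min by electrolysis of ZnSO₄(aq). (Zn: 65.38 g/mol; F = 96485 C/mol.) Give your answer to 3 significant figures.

67.5 A

n(Zn) = 18.8 / 65.38 = 0.2875 mol
Zn²⁺ + 2e⁻ → Zn, so n(e⁻) = 2 × 0.2875 = 0.5750 mol
Q = 0.5750 × 96485 = 55480 C
I = Q / t = 55480 / 822 s = 67.5 A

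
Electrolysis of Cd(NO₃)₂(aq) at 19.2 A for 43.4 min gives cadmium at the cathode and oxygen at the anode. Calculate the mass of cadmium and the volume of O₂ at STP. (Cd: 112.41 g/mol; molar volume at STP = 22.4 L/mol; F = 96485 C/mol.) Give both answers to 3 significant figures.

Q = 19.2 × 2604 = 50000 C; n(e⁻) = 50000 / 96485 = 0.5182 mol
Cathode: Cd²⁺ + 2e⁻ → Cd → n(Cd) = 0.5182/2 = 0.2591 mol → 29.1 g
Anode: 2H₂O → O₂ + 4H⁺ + 4e⁻ → n(O₂) = 0.5182/4 = 0.1296 mol → 2.90 L

29.1 g Cd; 2.90 L O₂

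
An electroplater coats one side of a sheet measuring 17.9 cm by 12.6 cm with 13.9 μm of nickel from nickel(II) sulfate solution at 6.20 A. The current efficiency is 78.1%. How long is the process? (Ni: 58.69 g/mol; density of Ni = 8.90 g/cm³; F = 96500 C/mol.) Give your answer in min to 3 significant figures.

Plated area = 17.9 × 12.6 = 225.5 cm²
Volume = 225.5 × 13.9×10⁻⁴ cm = 0.3134 cm³
m(Ni) = 0.3134 × 8.90 = 2.789 g
n(Ni) = 2.789 / 58.69 = 0.04752 mol; n(e⁻) = 2 × 0.04752 = 0.09504 mol
Q = 0.09504 × 96500 / 0.781 = 11740 C
t = 11740 / 6.20 = 1894 s = 31.6 min

31.6 min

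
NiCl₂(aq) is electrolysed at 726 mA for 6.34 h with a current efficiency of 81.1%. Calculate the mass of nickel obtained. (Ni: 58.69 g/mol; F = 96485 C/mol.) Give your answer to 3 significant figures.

Q = 0.726 × 22824 = 16570 C
n(e⁻) = 16570 / 96485 = 0.1717 mol
Ni²⁺ + 2e⁻ → Ni, so theoretical m(Ni) = 0.08585 × 58.69 = 5.039 g
Actual mass = 81.1% × 5.039 = 4.09 g

4.09 g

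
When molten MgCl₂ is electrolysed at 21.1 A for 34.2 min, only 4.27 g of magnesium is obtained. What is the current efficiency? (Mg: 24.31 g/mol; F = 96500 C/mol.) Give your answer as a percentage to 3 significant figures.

Q = 21.1 × 2052 = 43300 C
n(e⁻) = 43300 / 96500 = 0.4487 mol
Mg²⁺ + 2e⁻ → Mg, so theoretical n(Mg) = 0.2244 mol → 5.455 g
Efficiency = 4.27 / 5.455 = 0.7828 = 78.3%

78.3%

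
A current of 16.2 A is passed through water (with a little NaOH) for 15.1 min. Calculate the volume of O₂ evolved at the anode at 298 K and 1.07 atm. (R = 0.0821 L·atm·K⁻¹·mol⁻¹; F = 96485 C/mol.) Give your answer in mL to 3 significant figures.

870 mL

Charge passed = 16.2 × 906 = 14680 C
Moles of electrons = 14680 / 96485 = 0.1521 mol
2H₂O → O₂ + 4H⁺ + 4e⁻, so n(O₂) = 0.1521 / 4 = 0.03803 mol
V = nRT/P = 0.03803 × 0.0821 × 298 / 1.07 = 0.8696 L
= 870 mL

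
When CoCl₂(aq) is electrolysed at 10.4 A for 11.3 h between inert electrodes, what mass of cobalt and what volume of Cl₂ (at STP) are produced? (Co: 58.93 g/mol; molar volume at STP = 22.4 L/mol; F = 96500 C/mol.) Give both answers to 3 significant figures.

Q = 10.4 × 40680 = 4.231×10^5 C; n(e⁻) = 4.231×10^5 / 96500 = 4.384 mol
Cathode: Co²⁺ + 2e⁻ → Co → n(Co) = 4.384/2 = 2.192 mol → 129 g
Anode: 2Cl⁻ → Cl₂ + 2e⁻ → n(Cl₂) = 4.384/2 = 2.192 mol → 49.1 L

129 g Co; 49.1 L Cl₂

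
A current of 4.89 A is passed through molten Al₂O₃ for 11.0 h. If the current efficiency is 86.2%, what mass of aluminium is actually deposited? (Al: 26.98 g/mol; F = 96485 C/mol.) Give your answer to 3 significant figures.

15.6 g

Q = 4.89 × 39600 = 1.936×10^5 C
n(e⁻) = 1.936×10^5 / 96485 = 2.007 mol
Al³⁺ + 3e⁻ → Al, so theoretical m(Al) = 0.6690 × 26.98 = 18.05 g
Actual mass = 86.2% × 18.05 = 15.6 g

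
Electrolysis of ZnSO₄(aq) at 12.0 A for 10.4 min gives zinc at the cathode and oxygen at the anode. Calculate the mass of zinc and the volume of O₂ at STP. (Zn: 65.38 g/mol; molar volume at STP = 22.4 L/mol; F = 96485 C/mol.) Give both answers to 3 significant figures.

2.54 g Zn; 0.435 L O₂

Q = 12.0 × 624 = 7488 C; n(e⁻) = 7488 / 96485 = 0.07761 mol
Cathode: Zn²⁺ + 2e⁻ → Zn → n(Zn) = 0.07761/2 = 0.03881 mol → 2.54 g
Anode: 2H₂O → O₂ + 4H⁺ + 4e⁻ → n(O₂) = 0.07761/4 = 0.01940 mol → 0.435 L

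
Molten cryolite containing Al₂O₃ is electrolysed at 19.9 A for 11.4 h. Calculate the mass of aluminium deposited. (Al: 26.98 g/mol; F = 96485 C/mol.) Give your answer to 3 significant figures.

76.1 g

Q = It = 19.9 × 41040 = 8.167×10^5 C
n(e⁻) = Q/F = 8.167×10^5/96485 = 8.465 mol
Al³⁺ + 3e⁻ → Al, so n(Al) = 8.465 / 3 = 2.822 mol
m = 2.822 × 26.98 = 76.1 g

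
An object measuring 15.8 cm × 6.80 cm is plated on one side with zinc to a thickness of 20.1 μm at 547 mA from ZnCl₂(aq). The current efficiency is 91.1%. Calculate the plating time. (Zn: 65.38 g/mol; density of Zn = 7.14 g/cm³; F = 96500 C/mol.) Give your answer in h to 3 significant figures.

Plated area = 15.8 × 6.80 = 107.4 cm²
Volume = 107.4 × 20.1×10⁻⁴ cm = 0.2159 cm³
m(Zn) = 0.2159 × 7.14 = 1.542 g
n(Zn) = 1.542 / 65.38 = 0.02359 mol; n(e⁻) = 2 × 0.02359 = 0.04718 mol
Q = 0.04718 × 96500 / 0.911 = 4998 C
t = 4998 / 0.547 = 9137 s = 2.54 h

2.54 h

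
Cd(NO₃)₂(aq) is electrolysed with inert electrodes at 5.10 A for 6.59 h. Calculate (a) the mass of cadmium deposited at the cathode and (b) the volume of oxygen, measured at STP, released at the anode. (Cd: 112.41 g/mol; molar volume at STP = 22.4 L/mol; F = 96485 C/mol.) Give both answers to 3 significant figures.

70.5 g Cd; 7.02 L O₂

Q = 5.10 × 23724 = 1.210×10^5 C; n(e⁻) = 1.210×10^5 / 96485 = 1.254 mol
Cathode: Cd²⁺ + 2e⁻ → Cd → n(Cd) = 1.254/2 = 0.6270 mol → 70.5 g
Anode: 2H₂O → O₂ + 4H⁺ + 4e⁻ → n(O₂) = 1.254/4 = 0.3135 mol → 7.02 L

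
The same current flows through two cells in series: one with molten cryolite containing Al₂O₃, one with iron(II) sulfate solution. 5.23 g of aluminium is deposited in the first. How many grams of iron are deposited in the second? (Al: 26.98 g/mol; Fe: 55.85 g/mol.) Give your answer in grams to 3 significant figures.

16.2 g

n(Al) = 5.23 / 26.98 = 0.1938 mol
Al³⁺ + 3e⁻ → Al, so n(e⁻) = 3 × 0.1938 = 0.5814 mol
In series, the same 0.5814 mol of electrons flows through the second cell.
Fe²⁺ + 2e⁻ → Fe, so n(Fe) = 0.5814 / 2 = 0.2907 mol
m(Fe) = 0.2907 × 55.85 = 16.2 g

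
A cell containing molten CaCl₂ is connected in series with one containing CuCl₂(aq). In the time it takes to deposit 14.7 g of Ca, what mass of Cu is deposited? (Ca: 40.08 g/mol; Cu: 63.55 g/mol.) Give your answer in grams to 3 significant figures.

23.3 g

n(Ca) = 14.7 / 40.08 = 0.3668 mol
Ca²⁺ + 2e⁻ → Ca, so n(e⁻) = 2 × 0.3668 = 0.7336 mol
In series, the same 0.7336 mol of electrons flows through the second cell.
Cu²⁺ + 2e⁻ → Cu, so n(Cu) = 0.7336 / 2 = 0.3668 mol
m(Cu) = 0.3668 × 63.55 = 23.3 g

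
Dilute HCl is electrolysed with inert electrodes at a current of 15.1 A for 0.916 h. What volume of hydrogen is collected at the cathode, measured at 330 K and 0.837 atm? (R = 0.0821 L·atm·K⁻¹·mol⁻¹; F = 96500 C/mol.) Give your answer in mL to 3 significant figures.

8350 mL

Charge passed = 15.1 × 3297.6 = 49790 C
n(e⁻) = Q/F = 49790/96500 = 0.5160 mol
2H⁺ + 2e⁻ → H₂, so n(H₂) = 0.5160 / 2 = 0.2580 mol
V = nRT/P = 0.2580 × 0.0821 × 330 / 0.837 = 8.351 L
= 8350 mL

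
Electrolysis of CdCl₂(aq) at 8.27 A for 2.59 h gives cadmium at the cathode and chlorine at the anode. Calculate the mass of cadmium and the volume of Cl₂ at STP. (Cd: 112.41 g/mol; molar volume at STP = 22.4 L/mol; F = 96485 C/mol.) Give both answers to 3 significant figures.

44.9 g Cd; 8.95 L Cl₂

Q = 8.27 × 9324 = 77110 C; n(e⁻) = 77110 / 96485 = 0.7992 mol
Cathode: Cd²⁺ + 2e⁻ → Cd → n(Cd) = 0.7992/2 = 0.3996 mol → 44.9 g
Anode: 2Cl⁻ → Cl₂ + 2e⁻ → n(Cl₂) = 0.7992/2 = 0.3996 mol → 8.95 L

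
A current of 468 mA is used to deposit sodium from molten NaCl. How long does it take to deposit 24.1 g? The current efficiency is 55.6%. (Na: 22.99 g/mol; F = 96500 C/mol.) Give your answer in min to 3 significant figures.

6480 min

n(Na) = 24.1 / 22.99 = 1.048 mol
Na⁺ + e⁻ → Na, so n(e⁻) = 1.048 mol
Q = 1.048 × 96500 / 0.556 = 1.819×10^5 C
t = Q / I = 1.819×10^5 / 0.468 = 3.887×10^5 s = 6480 min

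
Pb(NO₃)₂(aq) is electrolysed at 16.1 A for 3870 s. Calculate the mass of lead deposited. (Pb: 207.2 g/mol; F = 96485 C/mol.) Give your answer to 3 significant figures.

66.9 g

Charge passed = 16.1 × 3870 = 62310 C
n(e⁻) = 62310 / 96485 = 0.6458 mol
Pb²⁺ + 2e⁻ → Pb, so n(Pb) = 0.6458 / 2 = 0.3229 mol
m = 0.3229 × 207.2 = 66.9 g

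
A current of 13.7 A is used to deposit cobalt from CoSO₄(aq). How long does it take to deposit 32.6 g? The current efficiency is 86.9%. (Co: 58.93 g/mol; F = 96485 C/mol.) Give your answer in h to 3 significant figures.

n(Co) = 32.6 / 58.93 = 0.5532 mol
Co²⁺ + 2e⁻ → Co, so n(e⁻) = 2 × 0.5532 = 1.106 mol
Q = 1.106 × 96485 / 0.869 = 1.228×10^5 C
t = Q / I = 1.228×10^5 / 13.7 = 8964 s = 2.49 h

2.49 h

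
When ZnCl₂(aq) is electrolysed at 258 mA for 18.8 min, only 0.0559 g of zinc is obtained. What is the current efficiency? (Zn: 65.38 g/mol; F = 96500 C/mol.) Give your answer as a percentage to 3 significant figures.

56.7%

Q = 0.258 × 1128 = 291.0 C
n(e⁻) = 291.0 / 96500 = 0.003016 mol
Zn²⁺ + 2e⁻ → Zn, so theoretical n(Zn) = 0.001508 mol → 0.09859 g
Efficiency = 0.0559 / 0.09859 = 0.5670 = 56.7%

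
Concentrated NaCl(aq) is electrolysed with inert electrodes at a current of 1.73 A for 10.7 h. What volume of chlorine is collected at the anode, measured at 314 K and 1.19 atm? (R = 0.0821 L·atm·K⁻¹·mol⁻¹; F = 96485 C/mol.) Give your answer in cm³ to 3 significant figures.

7480 cm³

Q = 1.73 A × 38520 s = 66640 C
n(e⁻) = 66640 / 96485 = 0.6907 mol
2Cl⁻ → Cl₂ + 2e⁻, so n(Cl₂) = 0.6907 / 2 = 0.3454 mol
V = nRT/P = 0.3454 × 0.0821 × 314 / 1.19 = 7.483 L
= 7480 cm³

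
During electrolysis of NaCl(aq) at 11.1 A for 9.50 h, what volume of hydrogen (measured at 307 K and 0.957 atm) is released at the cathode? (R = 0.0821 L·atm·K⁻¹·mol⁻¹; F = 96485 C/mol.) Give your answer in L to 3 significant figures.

Q = 11.1 A × 34200 s = 3.796×10^5 C
n(e⁻) = Q/F = 3.796×10^5/96485 = 3.934 mol
2H⁺ + 2e⁻ → H₂, so n(H₂) = 3.934 / 2 = 1.967 mol
V = nRT/P = 1.967 × 0.0821 × 307 / 0.957 = 51.81 L

51.8 L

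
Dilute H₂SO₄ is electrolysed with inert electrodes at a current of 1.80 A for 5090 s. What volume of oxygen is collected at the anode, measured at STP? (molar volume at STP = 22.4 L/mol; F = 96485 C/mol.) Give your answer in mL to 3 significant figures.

532 mL

Charge passed = 1.80 × 5090 = 9162 C
n(e⁻) = Q/F = 9162/96485 = 0.09496 mol
2H₂O → O₂ + 4H⁺ + 4e⁻, so n(O₂) = 0.09496 / 4 = 0.02374 mol
V = 0.02374 × 22.4 = 0.5318 L
= 532 mL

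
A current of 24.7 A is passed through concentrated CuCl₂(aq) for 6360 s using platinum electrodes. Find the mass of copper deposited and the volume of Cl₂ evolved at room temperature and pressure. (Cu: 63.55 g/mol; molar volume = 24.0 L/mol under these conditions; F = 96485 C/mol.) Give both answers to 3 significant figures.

51.7 g Cu; 19.5 L Cl₂

Q = 24.7 × 6360 = 1.571×10^5 C; n(e⁻) = 1.571×10^5 / 96485 = 1.628 mol
Cathode: Cu²⁺ + 2e⁻ → Cu → n(Cu) = 1.628/2 = 0.8140 mol → 51.7 g
Anode: 2Cl⁻ → Cl₂ + 2e⁻ → n(Cl₂) = 1.628/2 = 0.8140 mol → 19.5 L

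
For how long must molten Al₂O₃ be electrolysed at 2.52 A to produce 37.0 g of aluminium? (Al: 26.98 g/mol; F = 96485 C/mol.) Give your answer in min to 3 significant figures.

2630 min

n(Al) = 37.0 / 26.98 = 1.371 mol
Al³⁺ + 3e⁻ → Al, so n(e⁻) = 3 × 1.371 = 4.113 mol
Q = 4.113 × 96485 = 3.968×10^5 C
t = Q / I = 3.968×10^5 / 2.52 = 1.575×10^5 s = 2630 min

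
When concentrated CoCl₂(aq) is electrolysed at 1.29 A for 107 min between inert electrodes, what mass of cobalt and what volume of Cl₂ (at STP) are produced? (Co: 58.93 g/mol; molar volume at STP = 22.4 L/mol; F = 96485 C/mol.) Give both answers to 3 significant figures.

Q = 1.29 × 6420 = 8282 C; n(e⁻) = 8282 / 96485 = 0.08584 mol
Cathode: Co²⁺ + 2e⁻ → Co → n(Co) = 0.08584/2 = 0.04292 mol → 2.53 g
Anode: 2Cl⁻ → Cl₂ + 2e⁻ → n(Cl₂) = 0.08584/2 = 0.04292 mol → 0.961 L

2.53 g Co; 0.961 L Cl₂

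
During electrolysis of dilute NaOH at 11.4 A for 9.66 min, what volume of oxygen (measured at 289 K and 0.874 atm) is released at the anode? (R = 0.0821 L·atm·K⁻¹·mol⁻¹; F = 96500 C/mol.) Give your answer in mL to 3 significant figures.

Q = It = 11.4 × 579.6 = 6607 C
Moles of electrons = 6607 / 96500 = 0.06847 mol
2H₂O → O₂ + 4H⁺ + 4e⁻, so n(O₂) = 0.06847 / 4 = 0.01712 mol
V = nRT/P = 0.01712 × 0.0821 × 289 / 0.874 = 0.4648 L
= 465 mL

465 mL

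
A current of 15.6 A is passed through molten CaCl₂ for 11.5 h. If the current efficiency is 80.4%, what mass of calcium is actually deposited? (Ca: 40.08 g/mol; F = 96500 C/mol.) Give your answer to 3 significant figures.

108 g

Q = 15.6 × 41400 = 6.458×10^5 C
n(e⁻) = 6.458×10^5 / 96500 = 6.692 mol
Ca²⁺ + 2e⁻ → Ca, so theoretical m(Ca) = 3.346 × 40.08 = 134.1 g
Actual mass = 80.4% × 134.1 = 108 g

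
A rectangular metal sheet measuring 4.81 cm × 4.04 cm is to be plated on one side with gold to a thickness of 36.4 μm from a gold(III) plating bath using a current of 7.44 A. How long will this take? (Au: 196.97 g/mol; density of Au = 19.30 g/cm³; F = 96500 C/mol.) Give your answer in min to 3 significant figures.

Plated area = 4.81 × 4.04 = 19.43 cm²
Volume = 19.43 × 36.4×10⁻⁴ cm = 0.07073 cm³
m(Au) = 0.07073 × 19.30 = 1.365 g
n(Au) = 1.365 / 196.97 = 0.006930 mol; n(e⁻) = 3 × 0.006930 = 0.02079 mol
Q = 0.02079 × 96500 = 2006 C
t = 2006 / 7.44 = 269.6 s = 4.49 min

4.49 min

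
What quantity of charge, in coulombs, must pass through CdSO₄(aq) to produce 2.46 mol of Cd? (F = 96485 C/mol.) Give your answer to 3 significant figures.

4.75×10^5 C

Cd²⁺ + 2e⁻ → Cd, so n(e⁻) = 2 × 2.46 = 4.920 mol
Q = 4.920 × 96485 = 4.747×10^5 C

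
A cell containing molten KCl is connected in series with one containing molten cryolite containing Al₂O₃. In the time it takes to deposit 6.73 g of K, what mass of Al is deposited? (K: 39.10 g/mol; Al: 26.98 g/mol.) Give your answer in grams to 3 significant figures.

n(K) = 6.73 / 39.10 = 0.1721 mol
K⁺ + e⁻ → K, so n(e⁻) = 0.1721 mol
In series, the same 0.1721 mol of electrons flows through the second cell.
Al³⁺ + 3e⁻ → Al, so n(Al) = 0.1721 / 3 = 0.05737 mol
m(Al) = 0.05737 × 26.98 = 1.55 g

1.55 g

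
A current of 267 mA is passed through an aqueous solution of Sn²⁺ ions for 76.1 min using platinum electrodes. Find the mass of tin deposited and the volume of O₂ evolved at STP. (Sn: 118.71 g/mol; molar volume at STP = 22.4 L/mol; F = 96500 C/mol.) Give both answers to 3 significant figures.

0.750 g Sn; 0.0707 L O₂

Q = 0.267 × 4566 = 1219 C; n(e⁻) = 1219 / 96500 = 0.01263 mol
Cathode: Sn²⁺ + 2e⁻ → Sn → n(Sn) = 0.01263/2 = 0.006315 mol → 0.750 g
Anode: 2H₂O → O₂ + 4H⁺ + 4e⁻ → n(O₂) = 0.01263/4 = 0.003158 mol → 0.0707 L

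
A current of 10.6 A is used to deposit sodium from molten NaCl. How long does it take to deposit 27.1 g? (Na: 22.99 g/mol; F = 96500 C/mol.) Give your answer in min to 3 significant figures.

n(Na) = 27.1 / 22.99 = 1.179 mol
Na⁺ + e⁻ → Na, so n(e⁻) = 1.179 mol
Q = 1.179 × 96500 = 1.138×10^5 C
t = Q / I = 1.138×10^5 / 10.6 = 10740 s = 179 min

179 min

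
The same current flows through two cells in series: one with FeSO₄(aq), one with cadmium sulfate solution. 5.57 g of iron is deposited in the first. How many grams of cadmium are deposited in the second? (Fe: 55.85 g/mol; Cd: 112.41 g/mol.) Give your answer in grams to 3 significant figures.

11.2 g

n(Fe) = 5.57 / 55.85 = 0.09973 mol
Fe²⁺ + 2e⁻ → Fe, so n(e⁻) = 2 × 0.09973 = 0.1995 mol
The cells are in series, so the same charge (and hence the same n(e⁻) = 0.1995 mol) passes through both.
Cd²⁺ + 2e⁻ → Cd, so n(Cd) = 0.1995 / 2 = 0.09975 mol
m(Cd) = 0.09975 × 112.41 = 11.2 g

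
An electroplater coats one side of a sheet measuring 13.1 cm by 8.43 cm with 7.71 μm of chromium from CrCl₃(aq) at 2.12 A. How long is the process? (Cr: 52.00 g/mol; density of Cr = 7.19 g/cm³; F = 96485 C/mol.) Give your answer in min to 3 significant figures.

Plated area = 13.1 × 8.43 = 110.4 cm²
Volume = 110.4 × 7.71×10⁻⁴ cm = 0.08512 cm³
m(Cr) = 0.08512 × 7.19 = 0.6120 g
n(Cr) = 0.6120 / 52.00 = 0.01177 mol; n(e⁻) = 3 × 0.01177 = 0.03531 mol
Q = 0.03531 × 96485 = 3407 C
t = 3407 / 2.12 = 1607 s = 26.8 min

26.8 min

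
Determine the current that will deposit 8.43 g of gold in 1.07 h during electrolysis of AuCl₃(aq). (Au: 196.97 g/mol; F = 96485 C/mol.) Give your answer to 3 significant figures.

n(Au) = 8.43 / 196.97 = 0.04280 mol
Au³⁺ + 3e⁻ → Au, so n(e⁻) = 3 × 0.04280 = 0.1284 mol
Q = 0.1284 × 96485 = 12390 C
I = Q / t = 12390 / 3852 s = 3.22 A

3.22 A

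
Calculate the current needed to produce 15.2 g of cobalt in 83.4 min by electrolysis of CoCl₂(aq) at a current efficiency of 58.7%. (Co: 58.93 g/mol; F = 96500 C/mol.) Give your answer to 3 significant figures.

n(Co) = 15.2 / 58.93 = 0.2579 mol
Co²⁺ + 2e⁻ → Co, so n(e⁻) = 2 × 0.2579 = 0.5158 mol
Q = 0.5158 × 96500 / 0.587 = 84800 C
I = Q / t = 84800 / 5004 s = 16.9 A

16.9 A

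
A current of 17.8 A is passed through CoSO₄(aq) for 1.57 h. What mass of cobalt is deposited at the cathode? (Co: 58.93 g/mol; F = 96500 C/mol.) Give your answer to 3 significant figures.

Q = It = 17.8 × 5652 = 1.006×10^5 C
n(e⁻) = 1.006×10^5 / 96500 = 1.042 mol
Co²⁺ + 2e⁻ → Co, so n(Co) = 1.042 / 2 = 0.5210 mol
m = 0.5210 × 58.93 = 30.7 g

30.7 g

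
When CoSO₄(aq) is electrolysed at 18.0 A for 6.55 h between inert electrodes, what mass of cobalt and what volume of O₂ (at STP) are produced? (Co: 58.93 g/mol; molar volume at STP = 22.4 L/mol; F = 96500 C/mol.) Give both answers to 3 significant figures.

Q = 18.0 × 23580 = 4.244×10^5 C; n(e⁻) = 4.244×10^5 / 96500 = 4.398 mol
Cathode: Co²⁺ + 2e⁻ → Co → n(Co) = 4.398/2 = 2.199 mol → 130 g
Anode: 2H₂O → O₂ + 4H⁺ + 4e⁻ → n(O₂) = 4.398/4 = 1.100 mol → 24.6 L

130 g Co; 24.6 L O₂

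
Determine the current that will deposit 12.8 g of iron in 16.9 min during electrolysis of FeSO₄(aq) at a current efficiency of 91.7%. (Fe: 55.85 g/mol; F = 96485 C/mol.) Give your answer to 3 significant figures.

47.6 A

n(Fe) = 12.8 / 55.85 = 0.2292 mol
Fe²⁺ + 2e⁻ → Fe, so n(e⁻) = 2 × 0.2292 = 0.4584 mol
Q = 0.4584 × 96485 / 0.917 = 48230 C
I = Q / t = 48230 / 1014 s = 47.6 A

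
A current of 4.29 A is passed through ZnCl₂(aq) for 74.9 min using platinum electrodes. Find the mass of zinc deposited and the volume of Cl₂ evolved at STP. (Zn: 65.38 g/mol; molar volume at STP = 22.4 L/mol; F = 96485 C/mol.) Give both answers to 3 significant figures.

6.53 g Zn; 2.24 L Cl₂

Q = 4.29 × 4494 = 19280 C; n(e⁻) = 19280 / 96485 = 0.1998 mol
Cathode: Zn²⁺ + 2e⁻ → Zn → n(Zn) = 0.1998/2 = 0.09990 mol → 6.53 g
Anode: 2Cl⁻ → Cl₂ + 2e⁻ → n(Cl₂) = 0.1998/2 = 0.09990 mol → 2.24 L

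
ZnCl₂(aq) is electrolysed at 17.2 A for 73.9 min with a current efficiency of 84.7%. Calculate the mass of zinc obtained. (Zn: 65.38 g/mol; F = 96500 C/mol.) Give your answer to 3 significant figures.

21.9 g

Q = 17.2 × 4434 = 76260 C
n(e⁻) = 76260 / 96500 = 0.7903 mol
Zn²⁺ + 2e⁻ → Zn, so theoretical m(Zn) = 0.3952 × 65.38 = 25.84 g
Actual mass = 84.7% × 25.84 = 21.9 g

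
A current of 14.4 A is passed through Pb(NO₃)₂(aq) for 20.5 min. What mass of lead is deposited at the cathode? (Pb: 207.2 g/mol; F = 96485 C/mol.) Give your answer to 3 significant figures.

Q = It = 14.4 × 1230 = 17710 C
n(e⁻) = Q/F = 17710/96485 = 0.1836 mol
Pb²⁺ + 2e⁻ → Pb, so n(Pb) = 0.1836 / 2 = 0.09180 mol
m = 0.09180 × 207.2 = 19.0 g

19.0 g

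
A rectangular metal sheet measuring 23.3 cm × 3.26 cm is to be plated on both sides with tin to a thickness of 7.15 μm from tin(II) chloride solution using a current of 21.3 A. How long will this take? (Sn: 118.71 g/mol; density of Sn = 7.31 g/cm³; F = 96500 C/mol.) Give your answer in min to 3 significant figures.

1.01 min

Plated area = 2 × 23.3 × 3.26 = 151.9 cm²
Volume = 151.9 × 7.15×10⁻⁴ cm = 0.1086 cm³
m(Sn) = 0.1086 × 7.31 = 0.7939 g
n(Sn) = 0.7939 / 118.71 = 0.006688 mol; n(e⁻) = 2 × 0.006688 = 0.01338 mol
Q = 0.01338 × 96500 = 1291 C
t = 1291 / 21.3 = 60.61 s = 1.01 min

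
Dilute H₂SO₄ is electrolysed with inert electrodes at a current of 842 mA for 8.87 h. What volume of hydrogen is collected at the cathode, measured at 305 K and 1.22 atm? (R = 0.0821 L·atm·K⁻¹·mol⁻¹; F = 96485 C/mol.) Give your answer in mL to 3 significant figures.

2860 mL

Q = 0.842 A × 31932 s = 26890 C
Moles of electrons = 26890 / 96485 = 0.2787 mol
2H⁺ + 2e⁻ → H₂, so n(H₂) = 0.2787 / 2 = 0.1394 mol
V = nRT/P = 0.1394 × 0.0821 × 305 / 1.22 = 2.861 L
= 2860 mL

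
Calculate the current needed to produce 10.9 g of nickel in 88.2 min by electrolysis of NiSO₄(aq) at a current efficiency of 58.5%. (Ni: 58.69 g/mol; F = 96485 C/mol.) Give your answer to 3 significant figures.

n(Ni) = 10.9 / 58.69 = 0.1857 mol
Ni²⁺ + 2e⁻ → Ni, so n(e⁻) = 2 × 0.1857 = 0.3714 mol
Q = 0.3714 × 96485 / 0.585 = 61260 C
I = Q / t = 61260 / 5292 s = 11.6 A

11.6 A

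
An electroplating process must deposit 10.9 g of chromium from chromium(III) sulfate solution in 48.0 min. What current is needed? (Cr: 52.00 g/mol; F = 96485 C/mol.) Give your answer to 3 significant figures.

n(Cr) = 10.9 / 52.00 = 0.2096 mol
Cr³⁺ + 3e⁻ → Cr, so n(e⁻) = 3 × 0.2096 = 0.6288 mol
Q = 0.6288 × 96485 = 60670 C
I = Q / t = 60670 / 2880 s = 21.1 A

21.1 A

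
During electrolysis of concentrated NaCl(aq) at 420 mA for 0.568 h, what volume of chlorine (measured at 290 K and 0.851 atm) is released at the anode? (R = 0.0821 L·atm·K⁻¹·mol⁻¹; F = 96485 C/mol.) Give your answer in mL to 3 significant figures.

125 mL

Charge passed = 0.420 × 2044.8 = 858.8 C
n(e⁻) = Q/F = 858.8/96485 = 0.008901 mol
2Cl⁻ → Cl₂ + 2e⁻, so n(Cl₂) = 0.008901 / 2 = 0.004451 mol
V = nRT/P = 0.004451 × 0.0821 × 290 / 0.851 = 0.1245 L
= 125 mL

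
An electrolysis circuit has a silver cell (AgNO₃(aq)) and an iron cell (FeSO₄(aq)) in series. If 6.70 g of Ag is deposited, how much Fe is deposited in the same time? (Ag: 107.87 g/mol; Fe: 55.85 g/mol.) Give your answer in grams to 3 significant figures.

n(Ag) = 6.70 / 107.87 = 0.06211 mol
Ag⁺ + e⁻ → Ag, so n(e⁻) = 0.06211 mol
Same current for the same time ⇒ same n(e⁻) = 0.06211 mol in both cells.
Fe²⁺ + 2e⁻ → Fe, so n(Fe) = 0.06211 / 2 = 0.03106 mol
m(Fe) = 0.03106 × 55.85 = 1.73 g

1.73 g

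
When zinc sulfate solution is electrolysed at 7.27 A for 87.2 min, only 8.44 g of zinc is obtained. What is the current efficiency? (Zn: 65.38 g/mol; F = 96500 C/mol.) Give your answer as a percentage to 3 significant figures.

Q = 7.27 × 5232 = 38040 C
n(e⁻) = 38040 / 96500 = 0.3942 mol
Zn²⁺ + 2e⁻ → Zn, so theoretical n(Zn) = 0.1971 mol → 12.89 g
Efficiency = 8.44 / 12.89 = 0.6548 = 65.5%

65.5%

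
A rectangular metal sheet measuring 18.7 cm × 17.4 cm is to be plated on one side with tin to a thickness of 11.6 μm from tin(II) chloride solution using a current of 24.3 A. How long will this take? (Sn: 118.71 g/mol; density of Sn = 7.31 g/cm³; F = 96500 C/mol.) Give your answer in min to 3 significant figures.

3.08 min

Plated area = 18.7 × 17.4 = 325.4 cm²
Volume = 325.4 × 11.6×10⁻⁴ cm = 0.3775 cm³
m(Sn) = 0.3775 × 7.31 = 2.760 g
n(Sn) = 2.760 / 118.71 = 0.02325 mol; n(e⁻) = 2 × 0.02325 = 0.04650 mol
Q = 0.04650 × 96500 = 4487 C
t = 4487 / 24.3 = 184.7 s = 3.08 min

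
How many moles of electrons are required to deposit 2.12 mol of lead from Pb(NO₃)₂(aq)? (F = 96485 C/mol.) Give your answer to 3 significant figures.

4.24 mol

Pb²⁺ + 2e⁻ → Pb, so n(e⁻) = 2 × 2.12 = 4.240 mol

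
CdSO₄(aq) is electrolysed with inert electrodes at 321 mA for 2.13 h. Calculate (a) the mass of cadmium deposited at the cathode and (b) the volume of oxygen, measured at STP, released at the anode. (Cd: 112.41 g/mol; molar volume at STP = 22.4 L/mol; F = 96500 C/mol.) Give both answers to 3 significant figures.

Q = 0.321 × 7668 = 2461 C; n(e⁻) = 2461 / 96500 = 0.02550 mol
Cathode: Cd²⁺ + 2e⁻ → Cd → n(Cd) = 0.02550/2 = 0.01275 mol → 1.43 g
Anode: 2H₂O → O₂ + 4H⁺ + 4e⁻ → n(O₂) = 0.02550/4 = 0.006375 mol → 0.143 L

1.43 g Cd; 0.143 L O₂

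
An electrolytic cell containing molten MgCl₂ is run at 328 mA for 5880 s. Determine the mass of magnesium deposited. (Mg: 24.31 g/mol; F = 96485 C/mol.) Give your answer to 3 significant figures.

0.243 g

Q = It = 0.328 × 5880 = 1929 C
Moles of electrons = 1929 / 96485 = 0.01999 mol
Mg²⁺ + 2e⁻ → Mg, so n(Mg) = 0.01999 / 2 = 0.009995 mol
m = 0.009995 × 24.31 = 0.243 g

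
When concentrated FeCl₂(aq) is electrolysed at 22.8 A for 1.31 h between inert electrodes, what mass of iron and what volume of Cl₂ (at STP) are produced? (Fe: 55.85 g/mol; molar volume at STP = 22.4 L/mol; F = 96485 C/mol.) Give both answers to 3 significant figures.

31.1 g Fe; 12.5 L Cl₂

Q = 22.8 × 4716 = 1.075×10^5 C; n(e⁻) = 1.075×10^5 / 96485 = 1.114 mol
Cathode: Fe²⁺ + 2e⁻ → Fe → n(Fe) = 1.114/2 = 0.5570 mol → 31.1 g
Anode: 2Cl⁻ → Cl₂ + 2e⁻ → n(Cl₂) = 1.114/2 = 0.5570 mol → 12.5 L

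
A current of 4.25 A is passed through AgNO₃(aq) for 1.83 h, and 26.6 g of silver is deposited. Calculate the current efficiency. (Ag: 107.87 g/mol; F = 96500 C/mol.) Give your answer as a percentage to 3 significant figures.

Q = 4.25 × 6588 = 28000 C
n(e⁻) = 28000 / 96500 = 0.2902 mol
Ag⁺ + e⁻ → Ag, so theoretical n(Ag) = 0.2902 mol → 31.30 g
Efficiency = 26.6 / 31.30 = 0.8498 = 85.0%

85.0%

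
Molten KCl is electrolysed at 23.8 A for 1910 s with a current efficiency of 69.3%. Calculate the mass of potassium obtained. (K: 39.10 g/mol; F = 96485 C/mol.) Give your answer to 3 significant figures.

12.8 g

Q = 23.8 × 1910 = 45460 C
n(e⁻) = 45460 / 96485 = 0.4712 mol
K⁺ + e⁻ → K, so theoretical m(K) = 0.4712 × 39.10 = 18.42 g
Actual mass = 69.3% × 18.42 = 12.8 g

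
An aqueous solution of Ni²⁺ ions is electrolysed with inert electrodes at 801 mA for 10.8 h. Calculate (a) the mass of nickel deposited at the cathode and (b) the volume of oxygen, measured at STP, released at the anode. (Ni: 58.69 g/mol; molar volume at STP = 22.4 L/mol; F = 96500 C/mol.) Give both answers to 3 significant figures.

9.47 g Ni; 1.81 L O₂

Q = 0.801 × 38880 = 31140 C; n(e⁻) = 31140 / 96500 = 0.3227 mol
Cathode: Ni²⁺ + 2e⁻ → Ni → n(Ni) = 0.3227/2 = 0.1614 mol → 9.47 g
Anode: 2H₂O → O₂ + 4H⁺ + 4e⁻ → n(O₂) = 0.3227/4 = 0.08068 mol → 1.81 L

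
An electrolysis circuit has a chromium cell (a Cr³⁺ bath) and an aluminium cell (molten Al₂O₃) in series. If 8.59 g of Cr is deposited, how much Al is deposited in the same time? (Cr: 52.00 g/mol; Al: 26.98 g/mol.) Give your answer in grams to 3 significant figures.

n(Cr) = 8.59 / 52.00 = 0.1652 mol
Cr³⁺ + 3e⁻ → Cr, so n(e⁻) = 3 × 0.1652 = 0.4956 mol
Same current for the same time ⇒ same n(e⁻) = 0.4956 mol in both cells.
Al³⁺ + 3e⁻ → Al, so n(Al) = 0.4956 / 3 = 0.1652 mol
m(Al) = 0.1652 × 26.98 = 4.46 g

4.46 g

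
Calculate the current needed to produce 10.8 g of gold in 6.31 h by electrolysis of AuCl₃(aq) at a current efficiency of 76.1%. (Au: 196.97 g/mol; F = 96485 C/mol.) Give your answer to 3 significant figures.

n(Au) = 10.8 / 196.97 = 0.05483 mol
Au³⁺ + 3e⁻ → Au, so n(e⁻) = 3 × 0.05483 = 0.1645 mol
Q = 0.1645 × 96485 / 0.761 = 20860 C
I = Q / t = 20860 / 22716 s = 0.918 A

0.918 A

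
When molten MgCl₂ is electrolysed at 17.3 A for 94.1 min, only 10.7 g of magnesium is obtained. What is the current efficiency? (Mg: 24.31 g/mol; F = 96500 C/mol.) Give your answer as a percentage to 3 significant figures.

Q = 17.3 × 5646 = 97680 C
n(e⁻) = 97680 / 96500 = 1.012 mol
Mg²⁺ + 2e⁻ → Mg, so theoretical n(Mg) = 0.5060 mol → 12.30 g
Efficiency = 10.7 / 12.30 = 0.8699 = 87.0%

87.0%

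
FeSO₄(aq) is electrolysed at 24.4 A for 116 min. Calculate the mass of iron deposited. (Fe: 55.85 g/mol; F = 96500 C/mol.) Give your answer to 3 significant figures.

49.1 g

Q = 24.4 A × 6960 s = 1.698×10^5 C
Moles of electrons = 1.698×10^5 / 96500 = 1.760 mol
Fe²⁺ + 2e⁻ → Fe, so n(Fe) = 1.760 / 2 = 0.8800 mol
m = 0.8800 × 55.85 = 49.1 g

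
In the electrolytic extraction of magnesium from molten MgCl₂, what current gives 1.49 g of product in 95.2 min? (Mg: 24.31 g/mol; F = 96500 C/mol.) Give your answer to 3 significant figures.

n(Mg) = 1.49 / 24.31 = 0.06129 mol
Mg²⁺ + 2e⁻ → Mg, so n(e⁻) = 2 × 0.06129 = 0.1226 mol
Q = 0.1226 × 96500 = 11830 C
I = Q / t = 11830 / 5712 s = 2.07 A

2.07 A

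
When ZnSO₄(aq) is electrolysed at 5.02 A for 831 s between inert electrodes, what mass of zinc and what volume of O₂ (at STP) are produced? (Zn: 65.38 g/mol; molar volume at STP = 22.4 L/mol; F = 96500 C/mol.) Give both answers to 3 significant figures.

Q = 5.02 × 831 = 4172 C; n(e⁻) = 4172 / 96500 = 0.04323 mol
Cathode: Zn²⁺ + 2e⁻ → Zn → n(Zn) = 0.04323/2 = 0.02162 mol → 1.41 g
Anode: 2H₂O → O₂ + 4H⁺ + 4e⁻ → n(O₂) = 0.04323/4 = 0.01081 mol → 0.242 L

1.41 g Zn; 0.242 L O₂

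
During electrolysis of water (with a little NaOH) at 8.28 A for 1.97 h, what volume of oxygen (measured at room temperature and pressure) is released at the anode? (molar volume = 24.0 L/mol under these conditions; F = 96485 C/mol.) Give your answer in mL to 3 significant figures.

Q = It = 8.28 × 7092 = 58720 C
Moles of electrons = 58720 / 96485 = 0.6086 mol
2H₂O → O₂ + 4H⁺ + 4e⁻, so n(O₂) = 0.6086 / 4 = 0.1522 mol
V = 0.1522 × 24.0 = 3.653 L
= 3650 mL

3650 mL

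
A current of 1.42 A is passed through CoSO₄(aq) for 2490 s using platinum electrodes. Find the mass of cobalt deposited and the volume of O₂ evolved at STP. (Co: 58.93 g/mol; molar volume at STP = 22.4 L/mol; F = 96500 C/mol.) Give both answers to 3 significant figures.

Q = 1.42 × 2490 = 3536 C; n(e⁻) = 3536 / 96500 = 0.03664 mol
Cathode: Co²⁺ + 2e⁻ → Co → n(Co) = 0.03664/2 = 0.01832 mol → 1.08 g
Anode: 2H₂O → O₂ + 4H⁺ + 4e⁻ → n(O₂) = 0.03664/4 = 0.009160 mol → 0.205 L

1.08 g Co; 0.205 L O₂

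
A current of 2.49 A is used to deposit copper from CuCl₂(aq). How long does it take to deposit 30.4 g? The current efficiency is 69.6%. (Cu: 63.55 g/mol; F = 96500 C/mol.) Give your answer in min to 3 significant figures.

n(Cu) = 30.4 / 63.55 = 0.4784 mol
Cu²⁺ + 2e⁻ → Cu, so n(e⁻) = 2 × 0.4784 = 0.9568 mol
Q = 0.9568 × 96500 / 0.696 = 1.327×10^5 C
t = Q / I = 1.327×10^5 / 2.49 = 53290 s = 888 min

888 min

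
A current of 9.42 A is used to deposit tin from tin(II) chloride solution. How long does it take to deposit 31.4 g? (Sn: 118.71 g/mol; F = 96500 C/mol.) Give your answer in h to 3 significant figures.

1.51 h

n(Sn) = 31.4 / 118.71 = 0.2645 mol
Sn²⁺ + 2e⁻ → Sn, so n(e⁻) = 2 × 0.2645 = 0.5290 mol
Q = 0.5290 × 96500 = 51050 C
t = Q / I = 51050 / 9.42 = 5419 s = 1.51 h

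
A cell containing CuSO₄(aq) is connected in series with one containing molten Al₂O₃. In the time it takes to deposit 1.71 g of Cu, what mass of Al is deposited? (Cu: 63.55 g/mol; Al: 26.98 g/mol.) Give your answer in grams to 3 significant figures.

n(Cu) = 1.71 / 63.55 = 0.02691 mol
Cu²⁺ + 2e⁻ → Cu, so n(e⁻) = 2 × 0.02691 = 0.05382 mol
In series, the same 0.05382 mol of electrons flows through the second cell.
Al³⁺ + 3e⁻ → Al, so n(Al) = 0.05382 / 3 = 0.01794 mol
m(Al) = 0.01794 × 26.98 = 0.484 g

0.484 g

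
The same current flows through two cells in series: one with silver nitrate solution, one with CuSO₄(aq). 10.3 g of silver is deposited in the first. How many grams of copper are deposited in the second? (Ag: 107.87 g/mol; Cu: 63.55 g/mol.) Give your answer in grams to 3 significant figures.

3.03 g

n(Ag) = 10.3 / 107.87 = 0.09549 mol
Ag⁺ + e⁻ → Ag, so n(e⁻) = 0.09549 mol
In series, the same 0.09549 mol of electrons flows through the second cell.
Cu²⁺ + 2e⁻ → Cu, so n(Cu) = 0.09549 / 2 = 0.04775 mol
m(Cu) = 0.04775 × 63.55 = 3.03 g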